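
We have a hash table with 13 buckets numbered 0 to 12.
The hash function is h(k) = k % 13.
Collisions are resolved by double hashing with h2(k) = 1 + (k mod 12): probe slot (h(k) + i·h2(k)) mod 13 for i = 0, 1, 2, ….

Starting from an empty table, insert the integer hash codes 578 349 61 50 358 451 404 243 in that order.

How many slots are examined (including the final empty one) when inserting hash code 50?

Insert 578: h=6, slot 6 empty → index 6.
Insert 349: h=11, slot 11 empty → index 11.
Insert 61: h=9, slot 9 empty → index 9.
Insert 50: h=11, h2=3, slot 11 occupied → index 1.
Insert 358: h=7, slot 7 empty → index 7.
Insert 451: h=9, h2=8, slot 9 occupied → index 4.
Insert 404: h=1, h2=9, slot 1 occupied → index 10.
Insert 243: h=9, h2=4, slot 9 occupied → index 0.
Table: [243, 50, ∅, ∅, 451, ∅, 578, 358, ∅, 61, 404, 349, ∅]

2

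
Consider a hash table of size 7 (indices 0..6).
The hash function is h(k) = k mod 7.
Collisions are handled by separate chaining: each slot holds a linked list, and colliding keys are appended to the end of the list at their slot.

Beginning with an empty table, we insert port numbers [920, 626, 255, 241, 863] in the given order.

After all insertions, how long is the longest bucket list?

920 -> bucket 3
626 -> bucket 3 (collision)
255 -> bucket 3 (collision)
241 -> bucket 3 (collision)
863 -> bucket 2
Final buckets:
0: —
1: —
2: 863
3: 920 -> 626 -> 255 -> 241
4: —
5: —
6: —

4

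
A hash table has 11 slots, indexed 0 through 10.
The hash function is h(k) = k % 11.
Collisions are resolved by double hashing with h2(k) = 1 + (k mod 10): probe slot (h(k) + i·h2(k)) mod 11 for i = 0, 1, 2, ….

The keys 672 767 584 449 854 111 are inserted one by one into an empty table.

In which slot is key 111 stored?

3

672: h=1 => slot 1
767: h=8 => slot 8
584: h=1, h2=5, probe 1,6 => slot 6
449: h=9 => slot 9
854: h=7 => slot 7
111: h=1, h2=2, probe 1,3 => slot 3
Table: [-, 672, -, 111, -, -, 584, 854, 767, 449, -]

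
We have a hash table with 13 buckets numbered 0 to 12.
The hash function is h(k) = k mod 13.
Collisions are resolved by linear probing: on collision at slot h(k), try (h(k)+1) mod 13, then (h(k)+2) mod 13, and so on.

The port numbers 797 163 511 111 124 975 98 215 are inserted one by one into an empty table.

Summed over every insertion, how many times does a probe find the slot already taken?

11

797 hashes to 4; slot 4 is free → place at 4.
163 hashes to 7; slot 7 is free → place at 7.
511 hashes to 4; 4 taken → place at 5.
111 hashes to 7; 7 taken → place at 8.
124 hashes to 7; 7,8 taken → place at 9.
975 hashes to 0; slot 0 is free → place at 0.
98 hashes to 7; 7,8,9 taken → place at 10.
215 hashes to 7; 7,8,9,10 taken → place at 11.
Table: [975, ., ., ., 797, 511, ., 163, 111, 124, 98, 215, .]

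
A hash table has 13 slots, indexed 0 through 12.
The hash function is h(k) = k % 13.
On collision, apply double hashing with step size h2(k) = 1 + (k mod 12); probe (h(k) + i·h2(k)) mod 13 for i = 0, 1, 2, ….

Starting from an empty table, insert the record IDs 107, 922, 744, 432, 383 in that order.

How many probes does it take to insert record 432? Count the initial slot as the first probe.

3

Insert 107: h=3, slot 3 empty => index 3.
Insert 922: h=12, slot 12 empty => index 12.
Insert 744: h=3, h2=1, slot 3 occupied => index 4.
Insert 432: h=3, h2=1, slots 3,4 occupied => index 5.
Insert 383: h=6, slot 6 empty => index 6.
Table: [∅, ∅, ∅, 107, 744, 432, 383, ∅, ∅, ∅, ∅, ∅, 922]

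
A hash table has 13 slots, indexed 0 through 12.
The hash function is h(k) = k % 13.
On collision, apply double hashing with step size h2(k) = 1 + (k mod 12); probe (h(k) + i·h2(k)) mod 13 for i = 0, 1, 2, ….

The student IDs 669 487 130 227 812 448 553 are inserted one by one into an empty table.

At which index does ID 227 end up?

5

Insert 669: h=6, slot 6 empty -> index 6.
Insert 487: h=6, h2=8, slot 6 occupied -> index 1.
Insert 130: h=0, slot 0 empty -> index 0.
Insert 227: h=6, h2=12, slot 6 occupied -> index 5.
Insert 812: h=6, h2=9, slot 6 occupied -> index 2.
Insert 448: h=6, h2=5, slot 6 occupied -> index 11.
Insert 553: h=7, slot 7 empty -> index 7.
Table: [130, 487, 812, ., ., 227, 669, 553, ., ., ., 448, .]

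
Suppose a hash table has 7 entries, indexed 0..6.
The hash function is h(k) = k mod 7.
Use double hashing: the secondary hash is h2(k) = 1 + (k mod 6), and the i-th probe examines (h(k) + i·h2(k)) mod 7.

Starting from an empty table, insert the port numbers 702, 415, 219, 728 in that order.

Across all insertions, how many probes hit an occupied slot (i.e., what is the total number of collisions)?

2

Insert 702: h=2, slot 2 empty => index 2.
Insert 415: h=2, h2=2, slot 2 occupied => index 4.
Insert 219: h=2, h2=4, slot 2 occupied => index 6.
Insert 728: h=0, slot 0 empty => index 0.
Table: [728, ., 702, ., 415, ., 219]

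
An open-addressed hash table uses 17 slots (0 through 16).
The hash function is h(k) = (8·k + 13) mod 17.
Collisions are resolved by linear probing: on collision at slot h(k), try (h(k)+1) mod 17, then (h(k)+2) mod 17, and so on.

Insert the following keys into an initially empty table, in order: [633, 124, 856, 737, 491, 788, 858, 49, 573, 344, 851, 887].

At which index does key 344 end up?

633 hashes to 11; slot 11 is free => place at 11.
124 hashes to 2; slot 2 is free => place at 2.
856 hashes to 10; slot 10 is free => place at 10.
737 hashes to 10; 10,11 taken => place at 12.
491 hashes to 14; slot 14 is free => place at 14.
788 hashes to 10; 10,11,12 taken => place at 13.
858 hashes to 9; slot 9 is free => place at 9.
49 hashes to 14; 14 taken => place at 15.
573 hashes to 7; slot 7 is free => place at 7.
344 hashes to 11; 11,12,13,14,15 taken => place at 16.
851 hashes to 4; slot 4 is free => place at 4.
887 hashes to 3; slot 3 is free => place at 3.
Table: [—, —, 124, 887, 851, —, —, 573, —, 858, 856, 633, 737, 788, 491, 49, 344]

16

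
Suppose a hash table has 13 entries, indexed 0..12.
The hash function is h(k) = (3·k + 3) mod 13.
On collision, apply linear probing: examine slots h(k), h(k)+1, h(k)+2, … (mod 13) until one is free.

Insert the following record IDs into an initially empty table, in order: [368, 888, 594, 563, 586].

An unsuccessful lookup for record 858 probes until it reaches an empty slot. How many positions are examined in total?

5

Insert 368: h=2, slot 2 empty → index 2.
Insert 888: h=2, slot 2 occupied → index 3.
Insert 594: h=4, slot 4 empty → index 4.
Insert 563: h=2, slots 2,3,4 occupied → index 5.
Insert 586: h=6, slot 6 empty → index 6.
Table: [., ., 368, 888, 594, 563, 586, ., ., ., ., ., .]
Lookup 858: h=3, probe 3,4,5,6,7 → slot 7 empty, not found.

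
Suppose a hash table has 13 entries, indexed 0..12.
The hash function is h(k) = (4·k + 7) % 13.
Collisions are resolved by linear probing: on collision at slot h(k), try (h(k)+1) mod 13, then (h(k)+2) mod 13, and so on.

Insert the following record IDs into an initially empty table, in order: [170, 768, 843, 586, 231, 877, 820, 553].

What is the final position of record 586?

Insert 170: h=11, slot 11 empty → index 11.
Insert 768: h=11, slot 11 occupied → index 12.
Insert 843: h=12, slot 12 occupied → index 0.
Insert 586: h=11, slots 11,12,0 occupied → index 1.
Insert 231: h=8, slot 8 empty → index 8.
Insert 877: h=5, slot 5 empty → index 5.
Insert 820: h=11, slots 11,12,0,1 occupied → index 2.
Insert 553: h=9, slot 9 empty → index 9.
Table: [843, 586, 820, ., ., 877, ., ., 231, 553, ., 170, 768]

1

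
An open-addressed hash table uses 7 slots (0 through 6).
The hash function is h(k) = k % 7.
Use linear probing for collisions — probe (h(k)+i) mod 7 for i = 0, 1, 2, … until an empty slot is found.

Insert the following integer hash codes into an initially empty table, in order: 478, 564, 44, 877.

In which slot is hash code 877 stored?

Insert 478: h=2, slot 2 empty → index 2.
Insert 564: h=4, slot 4 empty → index 4.
Insert 44: h=2, slot 2 occupied → index 3.
Insert 877: h=2, slots 2,3,4 occupied → index 5.
Table: [., ., 478, 44, 564, 877, .]

5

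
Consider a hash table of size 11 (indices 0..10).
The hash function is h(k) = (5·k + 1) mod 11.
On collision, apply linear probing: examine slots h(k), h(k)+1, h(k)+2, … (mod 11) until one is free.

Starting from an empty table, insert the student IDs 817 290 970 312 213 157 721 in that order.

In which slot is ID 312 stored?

1

817: h=5 → slot 5
290: h=10 → slot 10
970: h=0 → slot 0
312: h=10, probe 10,0,1 → slot 1
213: h=10, probe 10,0,1,2 → slot 2
157: h=5, probe 5,6 → slot 6
721: h=9 → slot 9
Table: [970, 312, 213, —, —, 817, 157, —, —, 721, 290]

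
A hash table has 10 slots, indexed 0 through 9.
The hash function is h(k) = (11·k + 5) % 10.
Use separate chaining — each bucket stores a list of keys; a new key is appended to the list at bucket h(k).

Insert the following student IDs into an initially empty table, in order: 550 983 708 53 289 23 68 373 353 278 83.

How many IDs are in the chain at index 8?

6

Insert 550: h=5, bucket 5 empty -> new chain.
Insert 983: h=8, bucket 8 empty -> new chain.
Insert 708: h=3, bucket 3 empty -> new chain.
Insert 53: h=8, bucket 8 nonempty -> append to chain.
Insert 289: h=4, bucket 4 empty -> new chain.
Insert 23: h=8, bucket 8 nonempty -> append to chain.
Insert 68: h=3, bucket 3 nonempty -> append to chain.
Insert 373: h=8, bucket 8 nonempty -> append to chain.
Insert 353: h=8, bucket 8 nonempty -> append to chain.
Insert 278: h=3, bucket 3 nonempty -> append to chain.
Insert 83: h=8, bucket 8 nonempty -> append to chain.
Final buckets:
0: -
1: -
2: -
3: 708 -> 68 -> 278
4: 289
5: 550
6: -
7: -
8: 983 -> 53 -> 23 -> 373 -> 353 -> 83
9: -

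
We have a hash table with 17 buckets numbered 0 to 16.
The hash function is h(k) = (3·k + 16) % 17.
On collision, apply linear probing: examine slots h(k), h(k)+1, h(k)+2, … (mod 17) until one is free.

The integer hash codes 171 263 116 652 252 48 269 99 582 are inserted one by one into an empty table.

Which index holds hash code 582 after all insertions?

171: h=2 → slot 2
263: h=6 → slot 6
116: h=7 → slot 7
652: h=0 → slot 0
252: h=7, probe 7,8 → slot 8
48: h=7, probe 7,8,9 → slot 9
269: h=7, probe 7,8,9,10 → slot 10
99: h=7, probe 7,8,9,10,11 → slot 11
582: h=11, probe 11,12 → slot 12
Table: [652, —, 171, —, —, —, 263, 116, 252, 48, 269, 99, 582, —, —, —, —]

12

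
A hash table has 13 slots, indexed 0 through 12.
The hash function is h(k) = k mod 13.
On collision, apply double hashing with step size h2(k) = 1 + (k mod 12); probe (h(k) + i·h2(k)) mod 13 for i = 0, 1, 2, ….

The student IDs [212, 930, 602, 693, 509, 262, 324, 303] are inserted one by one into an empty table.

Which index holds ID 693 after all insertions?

1

212: h=4 -> slot 4
930: h=7 -> slot 7
602: h=4, h2=3, probe 4,7,10 -> slot 10
693: h=4, h2=10, probe 4,1 -> slot 1
509: h=2 -> slot 2
262: h=2, h2=11, probe 2,0 -> slot 0
324: h=12 -> slot 12
303: h=4, h2=4, probe 4,8 -> slot 8
Table: [262, 693, 509, ∅, 212, ∅, ∅, 930, 303, ∅, 602, ∅, 324]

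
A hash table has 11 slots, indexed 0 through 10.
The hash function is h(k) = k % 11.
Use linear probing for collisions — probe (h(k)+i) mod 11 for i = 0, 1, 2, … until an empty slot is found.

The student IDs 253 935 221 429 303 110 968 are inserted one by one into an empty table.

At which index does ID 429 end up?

3

Insert 253: h=0, slot 0 empty → index 0.
Insert 935: h=0, slot 0 occupied → index 1.
Insert 221: h=1, slot 1 occupied → index 2.
Insert 429: h=0, slots 0,1,2 occupied → index 3.
Insert 303: h=6, slot 6 empty → index 6.
Insert 110: h=0, slots 0,1,2,3 occupied → index 4.
Insert 968: h=0, slots 0,1,2,3,4 occupied → index 5.
Table: [253, 935, 221, 429, 110, 968, 303, ., ., ., .]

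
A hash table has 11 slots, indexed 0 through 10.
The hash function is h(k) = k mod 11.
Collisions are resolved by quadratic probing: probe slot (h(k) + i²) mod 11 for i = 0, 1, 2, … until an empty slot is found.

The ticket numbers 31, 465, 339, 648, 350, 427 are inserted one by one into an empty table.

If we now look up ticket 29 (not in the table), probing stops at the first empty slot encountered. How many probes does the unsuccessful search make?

2

31: h=9 -> slot 9
465: h=3 -> slot 3
339: h=9, probe 9,10 -> slot 10
648: h=10, probe 10,0 -> slot 0
350: h=9, probe 9,10,2 -> slot 2
427: h=9, probe 9,10,2,7 -> slot 7
Table: [648, -, 350, 465, -, -, -, 427, -, 31, 339]
Lookup 29: h=7, probe 7,8 → slot 8 empty, not found.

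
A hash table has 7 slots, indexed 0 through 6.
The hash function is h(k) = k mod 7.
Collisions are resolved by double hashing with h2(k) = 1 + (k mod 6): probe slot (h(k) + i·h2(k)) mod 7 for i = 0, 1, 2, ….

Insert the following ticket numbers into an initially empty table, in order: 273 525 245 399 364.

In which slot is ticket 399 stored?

Insert 273: h=0, slot 0 empty => index 0.
Insert 525: h=0, h2=4, slot 0 occupied => index 4.
Insert 245: h=0, h2=6, slot 0 occupied => index 6.
Insert 399: h=0, h2=4, slots 0,4 occupied => index 1.
Insert 364: h=0, h2=5, slot 0 occupied => index 5.
Table: [273, 399, ., ., 525, 364, 245]

1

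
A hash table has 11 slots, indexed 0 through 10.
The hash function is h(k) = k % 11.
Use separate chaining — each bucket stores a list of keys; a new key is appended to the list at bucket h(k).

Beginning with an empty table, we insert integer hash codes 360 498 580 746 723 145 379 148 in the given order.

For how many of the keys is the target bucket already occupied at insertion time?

360 → bucket 8
498 → bucket 3
580 → bucket 8 (collision)
746 → bucket 9
723 → bucket 8 (collision)
145 → bucket 2
379 → bucket 5
148 → bucket 5 (collision)
Final buckets:
0: ∅
1: ∅
2: 145
3: 498
4: ∅
5: 379 -> 148
6: ∅
7: ∅
8: 360 -> 580 -> 723
9: 746
10: ∅

3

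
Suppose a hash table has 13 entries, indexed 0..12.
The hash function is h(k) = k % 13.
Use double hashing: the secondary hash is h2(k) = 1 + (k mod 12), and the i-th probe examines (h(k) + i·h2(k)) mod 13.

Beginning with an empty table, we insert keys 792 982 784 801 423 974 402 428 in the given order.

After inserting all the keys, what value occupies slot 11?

792 hashes to 12; slot 12 is free → place at 12.
982 hashes to 7; slot 7 is free → place at 7.
784 hashes to 4; slot 4 is free → place at 4.
801 hashes to 8; slot 8 is free → place at 8.
423 hashes to 7, h2=4; 7 taken → place at 11.
974 hashes to 12, h2=3; 12 taken → place at 2.
402 hashes to 12, h2=7; 12 taken → place at 6.
428 hashes to 12, h2=9; 12,8,4 taken → place at 0.
Table: [428, -, 974, -, 784, -, 402, 982, 801, -, -, 423, 792]

423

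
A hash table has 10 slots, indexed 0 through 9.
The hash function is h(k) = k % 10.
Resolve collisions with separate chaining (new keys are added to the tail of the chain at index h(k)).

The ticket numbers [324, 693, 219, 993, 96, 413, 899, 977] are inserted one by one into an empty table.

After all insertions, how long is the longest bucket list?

Insert 324: h=4, bucket 4 empty → new chain.
Insert 693: h=3, bucket 3 empty → new chain.
Insert 219: h=9, bucket 9 empty → new chain.
Insert 993: h=3, bucket 3 nonempty → append to chain.
Insert 96: h=6, bucket 6 empty → new chain.
Insert 413: h=3, bucket 3 nonempty → append to chain.
Insert 899: h=9, bucket 9 nonempty → append to chain.
Insert 977: h=7, bucket 7 empty → new chain.
Final buckets:
0: -
1: -
2: -
3: 693 -> 993 -> 413
4: 324
5: -
6: 96
7: 977
8: -
9: 219 -> 899

3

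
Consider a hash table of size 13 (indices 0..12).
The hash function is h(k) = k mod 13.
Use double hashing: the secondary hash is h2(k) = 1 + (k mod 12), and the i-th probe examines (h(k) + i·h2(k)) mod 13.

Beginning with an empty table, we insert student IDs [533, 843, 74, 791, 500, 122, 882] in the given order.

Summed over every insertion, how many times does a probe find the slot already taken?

3

533: h=0 => slot 0
843: h=11 => slot 11
74: h=9 => slot 9
791: h=11, h2=12, probe 11,10 => slot 10
500: h=6 => slot 6
122: h=5 => slot 5
882: h=11, h2=7, probe 11,5,12 => slot 12
Table: [533, -, -, -, -, 122, 500, -, -, 74, 791, 843, 882]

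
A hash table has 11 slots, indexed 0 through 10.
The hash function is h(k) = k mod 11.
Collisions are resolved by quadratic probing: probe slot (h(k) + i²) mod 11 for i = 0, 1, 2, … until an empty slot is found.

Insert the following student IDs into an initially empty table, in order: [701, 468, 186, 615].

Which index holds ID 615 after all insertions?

0

701: h=8 → slot 8
468: h=6 → slot 6
186: h=10 → slot 10
615: h=10, probe 10,0 → slot 0
Table: [615, ∅, ∅, ∅, ∅, ∅, 468, ∅, 701, ∅, 186]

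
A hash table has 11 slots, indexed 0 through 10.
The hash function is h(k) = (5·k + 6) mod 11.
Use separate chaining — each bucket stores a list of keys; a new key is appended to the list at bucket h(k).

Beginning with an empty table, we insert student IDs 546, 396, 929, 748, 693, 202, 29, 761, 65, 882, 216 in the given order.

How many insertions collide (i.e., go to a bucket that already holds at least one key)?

5

546 → bucket 8
396 → bucket 6
929 → bucket 9
748 → bucket 6 (collision)
693 → bucket 6 (collision)
202 → bucket 4
29 → bucket 8 (collision)
761 → bucket 5
65 → bucket 1
882 → bucket 5 (collision)
216 → bucket 8 (collision)
Final buckets:
0: _
1: 65
2: _
3: _
4: 202
5: 761 -> 882
6: 396 -> 748 -> 693
7: _
8: 546 -> 29 -> 216
9: 929
10: _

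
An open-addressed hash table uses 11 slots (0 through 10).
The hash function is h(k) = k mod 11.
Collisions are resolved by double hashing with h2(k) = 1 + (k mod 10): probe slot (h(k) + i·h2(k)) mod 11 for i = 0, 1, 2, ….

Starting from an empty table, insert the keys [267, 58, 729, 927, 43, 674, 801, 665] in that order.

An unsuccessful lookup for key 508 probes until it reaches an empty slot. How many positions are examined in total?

Insert 267: h=3, slot 3 empty => index 3.
Insert 58: h=3, h2=9, slot 3 occupied => index 1.
Insert 729: h=3, h2=10, slot 3 occupied => index 2.
Insert 927: h=3, h2=8, slot 3 occupied => index 0.
Insert 43: h=10, slot 10 empty => index 10.
Insert 674: h=3, h2=5, slot 3 occupied => index 8.
Insert 801: h=9, slot 9 empty => index 9.
Insert 665: h=5, slot 5 empty => index 5.
Table: [927, 58, 729, 267, ∅, 665, ∅, ∅, 674, 801, 43]
Lookup 508: h=2, h2=9, probe 2,0,9,7 → slot 7 empty, not found.

4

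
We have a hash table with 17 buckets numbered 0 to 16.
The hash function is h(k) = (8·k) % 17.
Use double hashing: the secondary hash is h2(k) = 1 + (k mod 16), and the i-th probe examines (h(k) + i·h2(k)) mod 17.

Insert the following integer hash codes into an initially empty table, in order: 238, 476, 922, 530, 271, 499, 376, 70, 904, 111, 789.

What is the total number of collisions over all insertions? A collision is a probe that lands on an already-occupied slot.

Insert 238: h=0, slot 0 empty → index 0.
Insert 476: h=0, h2=13, slot 0 occupied → index 13.
Insert 922: h=15, slot 15 empty → index 15.
Insert 530: h=7, slot 7 empty → index 7.
Insert 271: h=9, slot 9 empty → index 9.
Insert 499: h=14, slot 14 empty → index 14.
Insert 376: h=16, slot 16 empty → index 16.
Insert 70: h=16, h2=7, slot 16 occupied → index 6.
Insert 904: h=7, h2=9, slots 7,16 occupied → index 8.
Insert 111: h=4, slot 4 empty → index 4.
Insert 789: h=5, slot 5 empty → index 5.
Table: [238, -, -, -, 111, 789, 70, 530, 904, 271, -, -, -, 476, 499, 922, 376]

4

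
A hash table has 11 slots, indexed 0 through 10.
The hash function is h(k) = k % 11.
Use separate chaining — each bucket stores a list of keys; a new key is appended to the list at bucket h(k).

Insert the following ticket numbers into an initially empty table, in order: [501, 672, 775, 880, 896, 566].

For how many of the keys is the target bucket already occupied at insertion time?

2

501 → bucket 6
672 → bucket 1
775 → bucket 5
880 → bucket 0
896 → bucket 5 (collision)
566 → bucket 5 (collision)
Final buckets:
0: 880
1: 672
2: -
3: -
4: -
5: 775 -> 896 -> 566
6: 501
7: -
8: -
9: -
10: -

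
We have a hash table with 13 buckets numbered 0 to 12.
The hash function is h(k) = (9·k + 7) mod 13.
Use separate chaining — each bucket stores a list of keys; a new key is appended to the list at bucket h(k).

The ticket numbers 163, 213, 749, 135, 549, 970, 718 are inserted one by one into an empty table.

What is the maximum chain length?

2

163 → bucket 5
213 → bucket 0
749 → bucket 1
135 → bucket 0 (collision)
549 → bucket 8
970 → bucket 1 (collision)
718 → bucket 8 (collision)
Final buckets:
0: 213 -> 135
1: 749 -> 970
2: -
3: -
4: -
5: 163
6: -
7: -
8: 549 -> 718
9: -
10: -
11: -
12: -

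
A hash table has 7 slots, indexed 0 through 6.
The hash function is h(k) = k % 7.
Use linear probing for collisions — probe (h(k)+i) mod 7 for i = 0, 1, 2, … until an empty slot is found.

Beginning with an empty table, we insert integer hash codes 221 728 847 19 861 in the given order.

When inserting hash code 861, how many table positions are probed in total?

Insert 221: h=4, slot 4 empty => index 4.
Insert 728: h=0, slot 0 empty => index 0.
Insert 847: h=0, slot 0 occupied => index 1.
Insert 19: h=5, slot 5 empty => index 5.
Insert 861: h=0, slots 0,1 occupied => index 2.
Table: [728, 847, 861, _, 221, 19, _]

3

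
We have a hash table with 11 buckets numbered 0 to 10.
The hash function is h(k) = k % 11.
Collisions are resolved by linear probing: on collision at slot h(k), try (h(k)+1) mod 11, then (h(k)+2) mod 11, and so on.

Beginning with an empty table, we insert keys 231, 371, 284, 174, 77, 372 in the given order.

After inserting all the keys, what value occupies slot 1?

77

Insert 231: h=0, slot 0 empty -> index 0.
Insert 371: h=8, slot 8 empty -> index 8.
Insert 284: h=9, slot 9 empty -> index 9.
Insert 174: h=9, slot 9 occupied -> index 10.
Insert 77: h=0, slot 0 occupied -> index 1.
Insert 372: h=9, slots 9,10,0,1 occupied -> index 2.
Table: [231, 77, 372, —, —, —, —, —, 371, 284, 174]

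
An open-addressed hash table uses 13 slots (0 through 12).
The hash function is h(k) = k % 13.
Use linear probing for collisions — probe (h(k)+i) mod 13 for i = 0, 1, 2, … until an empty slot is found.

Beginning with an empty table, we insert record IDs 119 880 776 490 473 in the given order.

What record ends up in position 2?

119

119 hashes to 2; slot 2 is free -> place at 2.
880 hashes to 9; slot 9 is free -> place at 9.
776 hashes to 9; 9 taken -> place at 10.
490 hashes to 9; 9,10 taken -> place at 11.
473 hashes to 5; slot 5 is free -> place at 5.
Table: [∅, ∅, 119, ∅, ∅, 473, ∅, ∅, ∅, 880, 776, 490, ∅]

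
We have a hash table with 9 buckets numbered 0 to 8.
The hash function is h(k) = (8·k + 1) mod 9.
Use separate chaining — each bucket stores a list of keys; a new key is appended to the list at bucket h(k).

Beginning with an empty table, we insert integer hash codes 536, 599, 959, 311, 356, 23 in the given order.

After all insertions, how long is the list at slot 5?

6

Insert 536: h=5, bucket 5 empty → new chain.
Insert 599: h=5, bucket 5 nonempty → append to chain.
Insert 959: h=5, bucket 5 nonempty → append to chain.
Insert 311: h=5, bucket 5 nonempty → append to chain.
Insert 356: h=5, bucket 5 nonempty → append to chain.
Insert 23: h=5, bucket 5 nonempty → append to chain.
Final buckets:
0: —
1: —
2: —
3: —
4: —
5: 536 -> 599 -> 959 -> 311 -> 356 -> 23
6: —
7: —
8: —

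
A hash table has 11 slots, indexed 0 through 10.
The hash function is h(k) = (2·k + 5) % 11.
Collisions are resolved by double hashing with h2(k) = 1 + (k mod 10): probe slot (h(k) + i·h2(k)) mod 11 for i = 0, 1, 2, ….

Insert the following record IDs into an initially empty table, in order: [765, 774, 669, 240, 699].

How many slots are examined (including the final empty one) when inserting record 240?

3

765 hashes to 6; slot 6 is free -> place at 6.
774 hashes to 2; slot 2 is free -> place at 2.
669 hashes to 1; slot 1 is free -> place at 1.
240 hashes to 1, h2=1; 1,2 taken -> place at 3.
699 hashes to 6, h2=10; 6 taken -> place at 5.
Table: [∅, 669, 774, 240, ∅, 699, 765, ∅, ∅, ∅, ∅]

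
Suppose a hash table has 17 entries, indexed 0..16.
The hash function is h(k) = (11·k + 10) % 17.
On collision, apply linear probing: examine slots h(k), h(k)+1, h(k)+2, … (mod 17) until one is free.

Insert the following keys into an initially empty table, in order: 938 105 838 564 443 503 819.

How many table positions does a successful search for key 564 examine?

938 hashes to 9; slot 9 is free -> place at 9.
105 hashes to 9; 9 taken -> place at 10.
838 hashes to 14; slot 14 is free -> place at 14.
564 hashes to 9; 9,10 taken -> place at 11.
443 hashes to 4; slot 4 is free -> place at 4.
503 hashes to 1; slot 1 is free -> place at 1.
819 hashes to 9; 9,10,11 taken -> place at 12.
Table: [—, 503, —, —, 443, —, —, —, —, 938, 105, 564, 819, —, 838, —, —]
Lookup 564: h=9, probe 9,10,11 → found at 11.

3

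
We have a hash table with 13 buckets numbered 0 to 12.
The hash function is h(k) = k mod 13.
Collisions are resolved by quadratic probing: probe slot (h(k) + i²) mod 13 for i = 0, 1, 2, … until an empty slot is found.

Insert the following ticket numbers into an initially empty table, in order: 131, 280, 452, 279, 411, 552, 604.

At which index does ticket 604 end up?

131 hashes to 1; slot 1 is free => place at 1.
280 hashes to 7; slot 7 is free => place at 7.
452 hashes to 10; slot 10 is free => place at 10.
279 hashes to 6; slot 6 is free => place at 6.
411 hashes to 8; slot 8 is free => place at 8.
552 hashes to 6; 6,7,10 taken => place at 2.
604 hashes to 6; 6,7,10,2 taken => place at 9.
Table: [—, 131, 552, —, —, —, 279, 280, 411, 604, 452, —, —]

9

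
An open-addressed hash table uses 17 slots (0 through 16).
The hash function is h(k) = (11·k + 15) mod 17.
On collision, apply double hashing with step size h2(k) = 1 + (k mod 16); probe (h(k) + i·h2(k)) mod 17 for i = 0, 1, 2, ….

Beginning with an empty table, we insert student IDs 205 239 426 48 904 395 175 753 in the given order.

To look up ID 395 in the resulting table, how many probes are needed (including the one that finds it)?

205: h=9 → slot 9
239: h=9, h2=16, probe 9,8 → slot 8
426: h=9, h2=11, probe 9,3 → slot 3
48: h=16 → slot 16
904: h=14 → slot 14
395: h=8, h2=12, probe 8,3,15 → slot 15
175: h=2 → slot 2
753: h=2, h2=2, probe 2,4 → slot 4
Table: [., ., 175, 426, 753, ., ., ., 239, 205, ., ., ., ., 904, 395, 48]
Lookup 395: h=8, h2=12, probe 8,3,15 → found at 15.

3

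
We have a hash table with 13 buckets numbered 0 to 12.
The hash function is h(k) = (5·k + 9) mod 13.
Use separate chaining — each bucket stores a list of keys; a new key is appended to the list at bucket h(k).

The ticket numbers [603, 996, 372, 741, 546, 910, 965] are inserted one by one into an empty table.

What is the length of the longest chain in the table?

Insert 603: h=8, bucket 8 empty -> new chain.
Insert 996: h=10, bucket 10 empty -> new chain.
Insert 372: h=10, bucket 10 nonempty -> append to chain.
Insert 741: h=9, bucket 9 empty -> new chain.
Insert 546: h=9, bucket 9 nonempty -> append to chain.
Insert 910: h=9, bucket 9 nonempty -> append to chain.
Insert 965: h=11, bucket 11 empty -> new chain.
Final buckets:
0: -
1: -
2: -
3: -
4: -
5: -
6: -
7: -
8: 603
9: 741 -> 546 -> 910
10: 996 -> 372
11: 965
12: -

3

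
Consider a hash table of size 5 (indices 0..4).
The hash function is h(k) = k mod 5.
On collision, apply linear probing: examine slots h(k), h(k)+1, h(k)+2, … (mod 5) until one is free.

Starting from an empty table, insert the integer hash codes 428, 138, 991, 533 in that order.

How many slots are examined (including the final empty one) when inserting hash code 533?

428 hashes to 3; slot 3 is free → place at 3.
138 hashes to 3; 3 taken → place at 4.
991 hashes to 1; slot 1 is free → place at 1.
533 hashes to 3; 3,4 taken → place at 0.
Table: [533, 991, —, 428, 138]

3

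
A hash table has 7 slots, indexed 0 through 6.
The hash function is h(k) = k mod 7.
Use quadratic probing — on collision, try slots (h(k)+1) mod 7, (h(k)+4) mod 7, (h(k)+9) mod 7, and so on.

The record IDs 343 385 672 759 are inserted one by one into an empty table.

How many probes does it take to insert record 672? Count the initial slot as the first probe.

3

343 hashes to 0; slot 0 is free → place at 0.
385 hashes to 0; 0 taken → place at 1.
672 hashes to 0; 0,1 taken → place at 4.
759 hashes to 3; slot 3 is free → place at 3.
Table: [343, 385, ., 759, 672, ., .]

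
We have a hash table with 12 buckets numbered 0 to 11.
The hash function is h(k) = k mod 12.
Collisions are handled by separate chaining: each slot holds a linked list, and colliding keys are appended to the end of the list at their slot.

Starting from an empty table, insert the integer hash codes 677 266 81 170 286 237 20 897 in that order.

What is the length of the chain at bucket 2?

2

Insert 677: h=5, bucket 5 empty → new chain.
Insert 266: h=2, bucket 2 empty → new chain.
Insert 81: h=9, bucket 9 empty → new chain.
Insert 170: h=2, bucket 2 nonempty → append to chain.
Insert 286: h=10, bucket 10 empty → new chain.
Insert 237: h=9, bucket 9 nonempty → append to chain.
Insert 20: h=8, bucket 8 empty → new chain.
Insert 897: h=9, bucket 9 nonempty → append to chain.
Final buckets:
0: -
1: -
2: 266 -> 170
3: -
4: -
5: 677
6: -
7: -
8: 20
9: 81 -> 237 -> 897
10: 286
11: -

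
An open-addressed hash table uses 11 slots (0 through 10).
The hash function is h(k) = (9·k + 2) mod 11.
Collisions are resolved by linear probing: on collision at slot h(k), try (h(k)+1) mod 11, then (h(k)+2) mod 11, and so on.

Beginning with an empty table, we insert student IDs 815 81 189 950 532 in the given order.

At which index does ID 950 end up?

815: h=0 => slot 0
81: h=5 => slot 5
189: h=9 => slot 9
950: h=5, probe 5,6 => slot 6
532: h=5, probe 5,6,7 => slot 7
Table: [815, —, —, —, —, 81, 950, 532, —, 189, —]

6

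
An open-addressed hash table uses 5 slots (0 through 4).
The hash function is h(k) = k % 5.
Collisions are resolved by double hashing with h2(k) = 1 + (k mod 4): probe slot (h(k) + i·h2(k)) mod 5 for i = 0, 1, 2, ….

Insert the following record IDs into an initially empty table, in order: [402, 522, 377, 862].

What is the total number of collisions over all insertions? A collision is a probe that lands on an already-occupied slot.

402 hashes to 2; slot 2 is free → place at 2.
522 hashes to 2, h2=3; 2 taken → place at 0.
377 hashes to 2, h2=2; 2 taken → place at 4.
862 hashes to 2, h2=3; 2,0 taken → place at 3.
Table: [522, ∅, 402, 862, 377]

4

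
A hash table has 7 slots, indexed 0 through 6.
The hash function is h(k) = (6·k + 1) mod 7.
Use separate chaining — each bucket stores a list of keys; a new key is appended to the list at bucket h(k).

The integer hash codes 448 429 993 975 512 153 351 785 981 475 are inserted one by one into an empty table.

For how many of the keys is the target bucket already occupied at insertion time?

448 -> bucket 1
429 -> bucket 6
993 -> bucket 2
975 -> bucket 6 (collision)
512 -> bucket 0
153 -> bucket 2 (collision)
351 -> bucket 0 (collision)
785 -> bucket 0 (collision)
981 -> bucket 0 (collision)
475 -> bucket 2 (collision)
Final buckets:
0: 512 -> 351 -> 785 -> 981
1: 448
2: 993 -> 153 -> 475
3: ∅
4: ∅
5: ∅
6: 429 -> 975

6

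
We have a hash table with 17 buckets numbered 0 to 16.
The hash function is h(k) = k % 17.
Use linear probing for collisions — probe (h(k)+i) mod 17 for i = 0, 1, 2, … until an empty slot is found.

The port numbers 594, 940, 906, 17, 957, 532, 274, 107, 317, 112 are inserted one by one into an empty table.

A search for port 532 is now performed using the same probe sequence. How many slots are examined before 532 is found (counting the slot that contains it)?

4

594: h=16 => slot 16
940: h=5 => slot 5
906: h=5, probe 5,6 => slot 6
17: h=0 => slot 0
957: h=5, probe 5,6,7 => slot 7
532: h=5, probe 5,6,7,8 => slot 8
274: h=2 => slot 2
107: h=5, probe 5,6,7,8,9 => slot 9
317: h=11 => slot 11
112: h=10 => slot 10
Table: [17, ∅, 274, ∅, ∅, 940, 906, 957, 532, 107, 112, 317, ∅, ∅, ∅, ∅, 594]
Lookup 532: h=5, probe 5,6,7,8 → found at 8.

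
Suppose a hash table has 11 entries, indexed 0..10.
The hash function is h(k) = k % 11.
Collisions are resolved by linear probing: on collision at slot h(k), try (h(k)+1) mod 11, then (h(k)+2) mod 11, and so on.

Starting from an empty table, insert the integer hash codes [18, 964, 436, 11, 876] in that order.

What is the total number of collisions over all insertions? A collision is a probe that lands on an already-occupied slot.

Insert 18: h=7, slot 7 empty => index 7.
Insert 964: h=7, slot 7 occupied => index 8.
Insert 436: h=7, slots 7,8 occupied => index 9.
Insert 11: h=0, slot 0 empty => index 0.
Insert 876: h=7, slots 7,8,9 occupied => index 10.
Table: [11, ∅, ∅, ∅, ∅, ∅, ∅, 18, 964, 436, 876]

6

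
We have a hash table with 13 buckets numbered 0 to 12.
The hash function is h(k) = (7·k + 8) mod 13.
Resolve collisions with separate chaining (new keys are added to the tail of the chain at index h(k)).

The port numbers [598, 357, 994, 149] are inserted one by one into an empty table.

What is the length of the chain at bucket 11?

3

Insert 598: h=8, bucket 8 empty → new chain.
Insert 357: h=11, bucket 11 empty → new chain.
Insert 994: h=11, bucket 11 nonempty → append to chain.
Insert 149: h=11, bucket 11 nonempty → append to chain.
Final buckets:
0: —
1: —
2: —
3: —
4: —
5: —
6: —
7: —
8: 598
9: —
10: —
11: 357 -> 994 -> 149
12: —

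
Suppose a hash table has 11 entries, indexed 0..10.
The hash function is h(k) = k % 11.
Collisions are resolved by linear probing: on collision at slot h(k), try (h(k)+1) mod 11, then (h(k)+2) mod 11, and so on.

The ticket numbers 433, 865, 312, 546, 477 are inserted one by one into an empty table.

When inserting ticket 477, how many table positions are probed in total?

433: h=4 => slot 4
865: h=7 => slot 7
312: h=4, probe 4,5 => slot 5
546: h=7, probe 7,8 => slot 8
477: h=4, probe 4,5,6 => slot 6
Table: [-, -, -, -, 433, 312, 477, 865, 546, -, -]

3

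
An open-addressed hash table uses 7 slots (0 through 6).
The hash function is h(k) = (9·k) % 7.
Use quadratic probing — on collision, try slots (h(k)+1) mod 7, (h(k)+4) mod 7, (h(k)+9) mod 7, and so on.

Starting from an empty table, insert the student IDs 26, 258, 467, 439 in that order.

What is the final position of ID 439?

0

26 hashes to 3; slot 3 is free -> place at 3.
258 hashes to 5; slot 5 is free -> place at 5.
467 hashes to 3; 3 taken -> place at 4.
439 hashes to 3; 3,4 taken -> place at 0.
Table: [439, _, _, 26, 467, 258, _]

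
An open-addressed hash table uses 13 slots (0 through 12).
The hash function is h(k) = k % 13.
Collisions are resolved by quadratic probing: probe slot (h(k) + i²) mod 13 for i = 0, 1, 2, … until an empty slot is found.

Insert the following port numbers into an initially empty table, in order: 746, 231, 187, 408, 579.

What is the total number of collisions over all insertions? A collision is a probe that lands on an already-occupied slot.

3

746 hashes to 5; slot 5 is free => place at 5.
231 hashes to 10; slot 10 is free => place at 10.
187 hashes to 5; 5 taken => place at 6.
408 hashes to 5; 5,6 taken => place at 9.
579 hashes to 7; slot 7 is free => place at 7.
Table: [_, _, _, _, _, 746, 187, 579, _, 408, 231, _, _]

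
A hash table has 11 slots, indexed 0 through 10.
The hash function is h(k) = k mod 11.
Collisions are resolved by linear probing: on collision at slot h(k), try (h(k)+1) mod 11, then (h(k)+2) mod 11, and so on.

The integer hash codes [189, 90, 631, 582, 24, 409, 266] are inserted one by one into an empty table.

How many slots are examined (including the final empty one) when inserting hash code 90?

2

189: h=2 -> slot 2
90: h=2, probe 2,3 -> slot 3
631: h=4 -> slot 4
582: h=10 -> slot 10
24: h=2, probe 2,3,4,5 -> slot 5
409: h=2, probe 2,3,4,5,6 -> slot 6
266: h=2, probe 2,3,4,5,6,7 -> slot 7
Table: [., ., 189, 90, 631, 24, 409, 266, ., ., 582]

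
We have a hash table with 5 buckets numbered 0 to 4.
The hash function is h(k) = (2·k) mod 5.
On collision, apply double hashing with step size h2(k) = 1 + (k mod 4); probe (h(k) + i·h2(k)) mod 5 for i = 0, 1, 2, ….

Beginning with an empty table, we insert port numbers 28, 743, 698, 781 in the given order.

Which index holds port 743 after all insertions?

0

Insert 28: h=1, slot 1 empty => index 1.
Insert 743: h=1, h2=4, slot 1 occupied => index 0.
Insert 698: h=1, h2=3, slot 1 occupied => index 4.
Insert 781: h=2, slot 2 empty => index 2.
Table: [743, 28, 781, —, 698]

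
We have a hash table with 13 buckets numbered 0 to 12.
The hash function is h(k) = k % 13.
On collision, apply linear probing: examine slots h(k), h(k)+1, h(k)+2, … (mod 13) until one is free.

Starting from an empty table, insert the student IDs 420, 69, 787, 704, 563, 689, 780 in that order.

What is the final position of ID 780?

420: h=4 → slot 4
69: h=4, probe 4,5 → slot 5
787: h=7 → slot 7
704: h=2 → slot 2
563: h=4, probe 4,5,6 → slot 6
689: h=0 → slot 0
780: h=0, probe 0,1 → slot 1
Table: [689, 780, 704, -, 420, 69, 563, 787, -, -, -, -, -]

1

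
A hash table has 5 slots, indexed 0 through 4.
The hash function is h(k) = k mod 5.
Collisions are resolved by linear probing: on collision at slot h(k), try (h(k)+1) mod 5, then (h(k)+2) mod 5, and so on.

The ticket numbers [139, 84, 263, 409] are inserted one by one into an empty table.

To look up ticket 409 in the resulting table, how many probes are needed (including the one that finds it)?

3

Insert 139: h=4, slot 4 empty => index 4.
Insert 84: h=4, slot 4 occupied => index 0.
Insert 263: h=3, slot 3 empty => index 3.
Insert 409: h=4, slots 4,0 occupied => index 1.
Table: [84, 409, -, 263, 139]
Lookup 409: h=4, probe 4,0,1 → found at 1.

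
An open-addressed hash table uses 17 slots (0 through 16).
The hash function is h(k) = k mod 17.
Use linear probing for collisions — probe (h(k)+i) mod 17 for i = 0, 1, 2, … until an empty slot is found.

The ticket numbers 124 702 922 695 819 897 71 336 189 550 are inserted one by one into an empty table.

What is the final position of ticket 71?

124 hashes to 5; slot 5 is free → place at 5.
702 hashes to 5; 5 taken → place at 6.
922 hashes to 4; slot 4 is free → place at 4.
695 hashes to 15; slot 15 is free → place at 15.
819 hashes to 3; slot 3 is free → place at 3.
897 hashes to 13; slot 13 is free → place at 13.
71 hashes to 3; 3,4,5,6 taken → place at 7.
336 hashes to 13; 13 taken → place at 14.
189 hashes to 2; slot 2 is free → place at 2.
550 hashes to 6; 6,7 taken → place at 8.
Table: [_, _, 189, 819, 922, 124, 702, 71, 550, _, _, _, _, 897, 336, 695, _]

7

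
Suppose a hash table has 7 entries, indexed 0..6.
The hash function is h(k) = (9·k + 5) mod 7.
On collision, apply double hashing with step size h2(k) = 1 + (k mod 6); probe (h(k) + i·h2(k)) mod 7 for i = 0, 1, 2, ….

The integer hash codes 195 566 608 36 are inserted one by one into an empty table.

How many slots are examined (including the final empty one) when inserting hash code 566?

195: h=3 -> slot 3
566: h=3, h2=3, probe 3,6 -> slot 6
608: h=3, h2=3, probe 3,6,2 -> slot 2
36: h=0 -> slot 0
Table: [36, _, 608, 195, _, _, 566]

2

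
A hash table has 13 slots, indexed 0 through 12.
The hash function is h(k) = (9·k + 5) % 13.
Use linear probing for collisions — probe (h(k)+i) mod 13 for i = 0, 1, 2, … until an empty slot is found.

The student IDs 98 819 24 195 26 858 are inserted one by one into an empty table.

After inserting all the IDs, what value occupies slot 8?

858

98: h=3 -> slot 3
819: h=5 -> slot 5
24: h=0 -> slot 0
195: h=5, probe 5,6 -> slot 6
26: h=5, probe 5,6,7 -> slot 7
858: h=5, probe 5,6,7,8 -> slot 8
Table: [24, _, _, 98, _, 819, 195, 26, 858, _, _, _, _]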